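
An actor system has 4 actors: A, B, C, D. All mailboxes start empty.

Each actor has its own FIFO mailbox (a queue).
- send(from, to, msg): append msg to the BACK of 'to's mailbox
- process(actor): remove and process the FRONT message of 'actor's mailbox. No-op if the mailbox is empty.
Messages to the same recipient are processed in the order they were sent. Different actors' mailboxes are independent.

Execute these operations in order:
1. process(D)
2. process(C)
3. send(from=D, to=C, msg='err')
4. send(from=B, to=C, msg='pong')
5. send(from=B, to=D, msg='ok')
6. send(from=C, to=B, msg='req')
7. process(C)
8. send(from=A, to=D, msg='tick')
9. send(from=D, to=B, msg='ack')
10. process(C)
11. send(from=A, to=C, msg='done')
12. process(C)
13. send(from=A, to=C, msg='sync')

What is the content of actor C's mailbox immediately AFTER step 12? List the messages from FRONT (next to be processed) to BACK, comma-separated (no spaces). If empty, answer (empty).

After 1 (process(D)): A:[] B:[] C:[] D:[]
After 2 (process(C)): A:[] B:[] C:[] D:[]
After 3 (send(from=D, to=C, msg='err')): A:[] B:[] C:[err] D:[]
After 4 (send(from=B, to=C, msg='pong')): A:[] B:[] C:[err,pong] D:[]
After 5 (send(from=B, to=D, msg='ok')): A:[] B:[] C:[err,pong] D:[ok]
After 6 (send(from=C, to=B, msg='req')): A:[] B:[req] C:[err,pong] D:[ok]
After 7 (process(C)): A:[] B:[req] C:[pong] D:[ok]
After 8 (send(from=A, to=D, msg='tick')): A:[] B:[req] C:[pong] D:[ok,tick]
After 9 (send(from=D, to=B, msg='ack')): A:[] B:[req,ack] C:[pong] D:[ok,tick]
After 10 (process(C)): A:[] B:[req,ack] C:[] D:[ok,tick]
After 11 (send(from=A, to=C, msg='done')): A:[] B:[req,ack] C:[done] D:[ok,tick]
After 12 (process(C)): A:[] B:[req,ack] C:[] D:[ok,tick]

(empty)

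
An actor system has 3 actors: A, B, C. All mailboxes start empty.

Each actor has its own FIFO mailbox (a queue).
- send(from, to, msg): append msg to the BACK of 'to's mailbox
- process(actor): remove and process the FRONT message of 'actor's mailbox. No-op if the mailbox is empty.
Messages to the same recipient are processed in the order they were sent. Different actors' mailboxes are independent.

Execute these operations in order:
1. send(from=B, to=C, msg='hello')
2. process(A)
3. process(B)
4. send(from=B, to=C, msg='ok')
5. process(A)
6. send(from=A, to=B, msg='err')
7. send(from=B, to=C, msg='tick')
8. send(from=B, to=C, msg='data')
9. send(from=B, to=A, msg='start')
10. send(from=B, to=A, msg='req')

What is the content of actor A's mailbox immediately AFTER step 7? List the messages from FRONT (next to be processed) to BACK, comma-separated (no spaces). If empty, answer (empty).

After 1 (send(from=B, to=C, msg='hello')): A:[] B:[] C:[hello]
After 2 (process(A)): A:[] B:[] C:[hello]
After 3 (process(B)): A:[] B:[] C:[hello]
After 4 (send(from=B, to=C, msg='ok')): A:[] B:[] C:[hello,ok]
After 5 (process(A)): A:[] B:[] C:[hello,ok]
After 6 (send(from=A, to=B, msg='err')): A:[] B:[err] C:[hello,ok]
After 7 (send(from=B, to=C, msg='tick')): A:[] B:[err] C:[hello,ok,tick]

(empty)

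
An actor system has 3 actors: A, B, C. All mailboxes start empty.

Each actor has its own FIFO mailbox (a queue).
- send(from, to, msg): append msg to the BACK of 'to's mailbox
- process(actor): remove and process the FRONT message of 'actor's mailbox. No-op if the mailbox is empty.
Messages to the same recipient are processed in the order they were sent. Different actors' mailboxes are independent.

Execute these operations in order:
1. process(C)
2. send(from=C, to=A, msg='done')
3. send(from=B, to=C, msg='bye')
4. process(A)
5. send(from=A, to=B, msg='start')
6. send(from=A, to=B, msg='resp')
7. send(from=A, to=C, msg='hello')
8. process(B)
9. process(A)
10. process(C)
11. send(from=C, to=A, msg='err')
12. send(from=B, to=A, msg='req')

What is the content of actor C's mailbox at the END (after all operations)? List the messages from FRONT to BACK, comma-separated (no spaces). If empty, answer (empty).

Answer: hello

Derivation:
After 1 (process(C)): A:[] B:[] C:[]
After 2 (send(from=C, to=A, msg='done')): A:[done] B:[] C:[]
After 3 (send(from=B, to=C, msg='bye')): A:[done] B:[] C:[bye]
After 4 (process(A)): A:[] B:[] C:[bye]
After 5 (send(from=A, to=B, msg='start')): A:[] B:[start] C:[bye]
After 6 (send(from=A, to=B, msg='resp')): A:[] B:[start,resp] C:[bye]
After 7 (send(from=A, to=C, msg='hello')): A:[] B:[start,resp] C:[bye,hello]
After 8 (process(B)): A:[] B:[resp] C:[bye,hello]
After 9 (process(A)): A:[] B:[resp] C:[bye,hello]
After 10 (process(C)): A:[] B:[resp] C:[hello]
After 11 (send(from=C, to=A, msg='err')): A:[err] B:[resp] C:[hello]
After 12 (send(from=B, to=A, msg='req')): A:[err,req] B:[resp] C:[hello]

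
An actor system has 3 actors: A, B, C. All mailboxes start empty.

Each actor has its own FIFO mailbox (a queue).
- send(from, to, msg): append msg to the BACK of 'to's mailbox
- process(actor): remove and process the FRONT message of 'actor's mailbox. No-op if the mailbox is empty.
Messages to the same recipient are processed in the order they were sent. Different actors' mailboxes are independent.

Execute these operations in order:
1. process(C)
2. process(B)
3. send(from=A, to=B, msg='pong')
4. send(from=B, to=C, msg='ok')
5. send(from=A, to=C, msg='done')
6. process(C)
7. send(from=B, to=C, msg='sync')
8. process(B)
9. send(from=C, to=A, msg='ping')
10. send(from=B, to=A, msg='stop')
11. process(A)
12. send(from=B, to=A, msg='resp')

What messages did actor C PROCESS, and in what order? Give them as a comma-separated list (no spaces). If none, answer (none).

After 1 (process(C)): A:[] B:[] C:[]
After 2 (process(B)): A:[] B:[] C:[]
After 3 (send(from=A, to=B, msg='pong')): A:[] B:[pong] C:[]
After 4 (send(from=B, to=C, msg='ok')): A:[] B:[pong] C:[ok]
After 5 (send(from=A, to=C, msg='done')): A:[] B:[pong] C:[ok,done]
After 6 (process(C)): A:[] B:[pong] C:[done]
After 7 (send(from=B, to=C, msg='sync')): A:[] B:[pong] C:[done,sync]
After 8 (process(B)): A:[] B:[] C:[done,sync]
After 9 (send(from=C, to=A, msg='ping')): A:[ping] B:[] C:[done,sync]
After 10 (send(from=B, to=A, msg='stop')): A:[ping,stop] B:[] C:[done,sync]
After 11 (process(A)): A:[stop] B:[] C:[done,sync]
After 12 (send(from=B, to=A, msg='resp')): A:[stop,resp] B:[] C:[done,sync]

Answer: ok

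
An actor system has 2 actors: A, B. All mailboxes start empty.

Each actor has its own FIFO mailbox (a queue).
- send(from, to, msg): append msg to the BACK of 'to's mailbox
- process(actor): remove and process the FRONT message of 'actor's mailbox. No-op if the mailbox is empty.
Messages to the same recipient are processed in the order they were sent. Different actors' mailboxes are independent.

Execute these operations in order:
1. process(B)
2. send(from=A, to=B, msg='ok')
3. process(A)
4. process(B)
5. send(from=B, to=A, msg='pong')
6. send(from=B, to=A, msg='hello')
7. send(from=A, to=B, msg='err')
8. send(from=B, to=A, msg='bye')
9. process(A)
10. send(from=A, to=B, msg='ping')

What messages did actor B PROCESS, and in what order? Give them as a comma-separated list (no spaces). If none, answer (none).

Answer: ok

Derivation:
After 1 (process(B)): A:[] B:[]
After 2 (send(from=A, to=B, msg='ok')): A:[] B:[ok]
After 3 (process(A)): A:[] B:[ok]
After 4 (process(B)): A:[] B:[]
After 5 (send(from=B, to=A, msg='pong')): A:[pong] B:[]
After 6 (send(from=B, to=A, msg='hello')): A:[pong,hello] B:[]
After 7 (send(from=A, to=B, msg='err')): A:[pong,hello] B:[err]
After 8 (send(from=B, to=A, msg='bye')): A:[pong,hello,bye] B:[err]
After 9 (process(A)): A:[hello,bye] B:[err]
After 10 (send(from=A, to=B, msg='ping')): A:[hello,bye] B:[err,ping]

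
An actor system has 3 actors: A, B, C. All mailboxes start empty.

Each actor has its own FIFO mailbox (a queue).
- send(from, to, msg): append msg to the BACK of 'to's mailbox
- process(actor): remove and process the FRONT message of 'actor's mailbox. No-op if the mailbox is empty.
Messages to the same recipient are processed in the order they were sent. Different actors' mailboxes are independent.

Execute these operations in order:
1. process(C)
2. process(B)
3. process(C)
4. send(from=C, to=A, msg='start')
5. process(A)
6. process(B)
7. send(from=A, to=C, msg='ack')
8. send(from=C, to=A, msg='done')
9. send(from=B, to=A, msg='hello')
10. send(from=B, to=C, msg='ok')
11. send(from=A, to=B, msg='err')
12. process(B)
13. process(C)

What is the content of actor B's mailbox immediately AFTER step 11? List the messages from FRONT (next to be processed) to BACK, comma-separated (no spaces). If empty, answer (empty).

After 1 (process(C)): A:[] B:[] C:[]
After 2 (process(B)): A:[] B:[] C:[]
After 3 (process(C)): A:[] B:[] C:[]
After 4 (send(from=C, to=A, msg='start')): A:[start] B:[] C:[]
After 5 (process(A)): A:[] B:[] C:[]
After 6 (process(B)): A:[] B:[] C:[]
After 7 (send(from=A, to=C, msg='ack')): A:[] B:[] C:[ack]
After 8 (send(from=C, to=A, msg='done')): A:[done] B:[] C:[ack]
After 9 (send(from=B, to=A, msg='hello')): A:[done,hello] B:[] C:[ack]
After 10 (send(from=B, to=C, msg='ok')): A:[done,hello] B:[] C:[ack,ok]
After 11 (send(from=A, to=B, msg='err')): A:[done,hello] B:[err] C:[ack,ok]

err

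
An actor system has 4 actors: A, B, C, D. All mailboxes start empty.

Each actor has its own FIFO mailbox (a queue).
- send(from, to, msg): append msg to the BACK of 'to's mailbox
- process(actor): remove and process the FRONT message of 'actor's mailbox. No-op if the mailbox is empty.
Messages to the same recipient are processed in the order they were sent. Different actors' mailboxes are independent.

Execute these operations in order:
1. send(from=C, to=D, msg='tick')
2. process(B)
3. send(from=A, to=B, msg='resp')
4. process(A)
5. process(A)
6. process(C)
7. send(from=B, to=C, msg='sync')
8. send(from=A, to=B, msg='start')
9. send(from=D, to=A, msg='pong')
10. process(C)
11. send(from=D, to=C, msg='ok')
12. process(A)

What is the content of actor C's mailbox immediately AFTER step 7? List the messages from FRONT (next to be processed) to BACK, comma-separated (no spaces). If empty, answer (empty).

After 1 (send(from=C, to=D, msg='tick')): A:[] B:[] C:[] D:[tick]
After 2 (process(B)): A:[] B:[] C:[] D:[tick]
After 3 (send(from=A, to=B, msg='resp')): A:[] B:[resp] C:[] D:[tick]
After 4 (process(A)): A:[] B:[resp] C:[] D:[tick]
After 5 (process(A)): A:[] B:[resp] C:[] D:[tick]
After 6 (process(C)): A:[] B:[resp] C:[] D:[tick]
After 7 (send(from=B, to=C, msg='sync')): A:[] B:[resp] C:[sync] D:[tick]

sync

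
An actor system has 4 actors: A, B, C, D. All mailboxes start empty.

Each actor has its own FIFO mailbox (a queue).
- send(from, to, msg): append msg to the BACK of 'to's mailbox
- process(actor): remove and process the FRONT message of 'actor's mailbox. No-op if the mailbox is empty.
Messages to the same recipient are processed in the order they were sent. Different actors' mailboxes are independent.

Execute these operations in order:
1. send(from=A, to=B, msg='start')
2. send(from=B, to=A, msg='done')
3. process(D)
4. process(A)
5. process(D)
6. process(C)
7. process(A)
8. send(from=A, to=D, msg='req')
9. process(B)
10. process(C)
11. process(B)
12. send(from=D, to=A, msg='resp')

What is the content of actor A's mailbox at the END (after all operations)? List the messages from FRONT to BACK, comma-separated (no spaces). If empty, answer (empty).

Answer: resp

Derivation:
After 1 (send(from=A, to=B, msg='start')): A:[] B:[start] C:[] D:[]
After 2 (send(from=B, to=A, msg='done')): A:[done] B:[start] C:[] D:[]
After 3 (process(D)): A:[done] B:[start] C:[] D:[]
After 4 (process(A)): A:[] B:[start] C:[] D:[]
After 5 (process(D)): A:[] B:[start] C:[] D:[]
After 6 (process(C)): A:[] B:[start] C:[] D:[]
After 7 (process(A)): A:[] B:[start] C:[] D:[]
After 8 (send(from=A, to=D, msg='req')): A:[] B:[start] C:[] D:[req]
After 9 (process(B)): A:[] B:[] C:[] D:[req]
After 10 (process(C)): A:[] B:[] C:[] D:[req]
After 11 (process(B)): A:[] B:[] C:[] D:[req]
After 12 (send(from=D, to=A, msg='resp')): A:[resp] B:[] C:[] D:[req]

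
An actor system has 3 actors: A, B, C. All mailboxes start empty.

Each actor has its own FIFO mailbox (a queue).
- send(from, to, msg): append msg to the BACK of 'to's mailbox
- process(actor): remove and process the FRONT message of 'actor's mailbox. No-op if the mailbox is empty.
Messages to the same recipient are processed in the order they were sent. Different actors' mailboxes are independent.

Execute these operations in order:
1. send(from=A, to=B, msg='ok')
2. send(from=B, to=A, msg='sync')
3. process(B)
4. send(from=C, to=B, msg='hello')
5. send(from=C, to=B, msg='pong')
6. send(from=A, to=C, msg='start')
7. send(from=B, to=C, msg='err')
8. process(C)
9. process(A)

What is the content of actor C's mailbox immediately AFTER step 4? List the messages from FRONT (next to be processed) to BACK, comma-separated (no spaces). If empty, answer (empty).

After 1 (send(from=A, to=B, msg='ok')): A:[] B:[ok] C:[]
After 2 (send(from=B, to=A, msg='sync')): A:[sync] B:[ok] C:[]
After 3 (process(B)): A:[sync] B:[] C:[]
After 4 (send(from=C, to=B, msg='hello')): A:[sync] B:[hello] C:[]

(empty)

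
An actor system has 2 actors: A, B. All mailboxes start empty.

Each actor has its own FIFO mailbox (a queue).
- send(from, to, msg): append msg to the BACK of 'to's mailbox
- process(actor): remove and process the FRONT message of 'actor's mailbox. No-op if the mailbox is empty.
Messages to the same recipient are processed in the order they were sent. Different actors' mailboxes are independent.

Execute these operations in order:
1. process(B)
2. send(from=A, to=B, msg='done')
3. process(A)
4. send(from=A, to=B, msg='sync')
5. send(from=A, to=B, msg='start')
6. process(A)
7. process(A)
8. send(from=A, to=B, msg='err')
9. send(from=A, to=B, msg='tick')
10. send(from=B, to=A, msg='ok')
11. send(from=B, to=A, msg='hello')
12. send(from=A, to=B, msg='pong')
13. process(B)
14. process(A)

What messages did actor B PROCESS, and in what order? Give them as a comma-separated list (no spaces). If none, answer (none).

After 1 (process(B)): A:[] B:[]
After 2 (send(from=A, to=B, msg='done')): A:[] B:[done]
After 3 (process(A)): A:[] B:[done]
After 4 (send(from=A, to=B, msg='sync')): A:[] B:[done,sync]
After 5 (send(from=A, to=B, msg='start')): A:[] B:[done,sync,start]
After 6 (process(A)): A:[] B:[done,sync,start]
After 7 (process(A)): A:[] B:[done,sync,start]
After 8 (send(from=A, to=B, msg='err')): A:[] B:[done,sync,start,err]
After 9 (send(from=A, to=B, msg='tick')): A:[] B:[done,sync,start,err,tick]
After 10 (send(from=B, to=A, msg='ok')): A:[ok] B:[done,sync,start,err,tick]
After 11 (send(from=B, to=A, msg='hello')): A:[ok,hello] B:[done,sync,start,err,tick]
After 12 (send(from=A, to=B, msg='pong')): A:[ok,hello] B:[done,sync,start,err,tick,pong]
After 13 (process(B)): A:[ok,hello] B:[sync,start,err,tick,pong]
After 14 (process(A)): A:[hello] B:[sync,start,err,tick,pong]

Answer: done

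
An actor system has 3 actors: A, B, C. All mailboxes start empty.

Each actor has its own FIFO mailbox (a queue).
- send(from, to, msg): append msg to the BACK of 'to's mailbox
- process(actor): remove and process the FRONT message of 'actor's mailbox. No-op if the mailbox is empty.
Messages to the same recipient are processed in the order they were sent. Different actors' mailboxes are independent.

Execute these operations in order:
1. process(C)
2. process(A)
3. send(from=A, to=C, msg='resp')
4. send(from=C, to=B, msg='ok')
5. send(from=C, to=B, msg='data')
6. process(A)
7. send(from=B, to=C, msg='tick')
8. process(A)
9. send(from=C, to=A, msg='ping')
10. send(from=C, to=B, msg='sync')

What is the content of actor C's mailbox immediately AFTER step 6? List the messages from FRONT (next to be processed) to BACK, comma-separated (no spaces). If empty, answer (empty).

After 1 (process(C)): A:[] B:[] C:[]
After 2 (process(A)): A:[] B:[] C:[]
After 3 (send(from=A, to=C, msg='resp')): A:[] B:[] C:[resp]
After 4 (send(from=C, to=B, msg='ok')): A:[] B:[ok] C:[resp]
After 5 (send(from=C, to=B, msg='data')): A:[] B:[ok,data] C:[resp]
After 6 (process(A)): A:[] B:[ok,data] C:[resp]

resp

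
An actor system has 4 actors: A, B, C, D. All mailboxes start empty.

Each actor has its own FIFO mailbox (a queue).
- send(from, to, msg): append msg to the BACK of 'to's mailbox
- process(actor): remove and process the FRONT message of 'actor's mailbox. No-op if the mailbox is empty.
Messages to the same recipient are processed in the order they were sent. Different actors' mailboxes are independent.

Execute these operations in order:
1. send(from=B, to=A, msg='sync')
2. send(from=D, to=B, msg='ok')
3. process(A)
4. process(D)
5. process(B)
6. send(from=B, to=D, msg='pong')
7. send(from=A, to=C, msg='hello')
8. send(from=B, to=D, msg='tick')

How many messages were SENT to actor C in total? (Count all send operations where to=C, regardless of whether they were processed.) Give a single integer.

After 1 (send(from=B, to=A, msg='sync')): A:[sync] B:[] C:[] D:[]
After 2 (send(from=D, to=B, msg='ok')): A:[sync] B:[ok] C:[] D:[]
After 3 (process(A)): A:[] B:[ok] C:[] D:[]
After 4 (process(D)): A:[] B:[ok] C:[] D:[]
After 5 (process(B)): A:[] B:[] C:[] D:[]
After 6 (send(from=B, to=D, msg='pong')): A:[] B:[] C:[] D:[pong]
After 7 (send(from=A, to=C, msg='hello')): A:[] B:[] C:[hello] D:[pong]
After 8 (send(from=B, to=D, msg='tick')): A:[] B:[] C:[hello] D:[pong,tick]

Answer: 1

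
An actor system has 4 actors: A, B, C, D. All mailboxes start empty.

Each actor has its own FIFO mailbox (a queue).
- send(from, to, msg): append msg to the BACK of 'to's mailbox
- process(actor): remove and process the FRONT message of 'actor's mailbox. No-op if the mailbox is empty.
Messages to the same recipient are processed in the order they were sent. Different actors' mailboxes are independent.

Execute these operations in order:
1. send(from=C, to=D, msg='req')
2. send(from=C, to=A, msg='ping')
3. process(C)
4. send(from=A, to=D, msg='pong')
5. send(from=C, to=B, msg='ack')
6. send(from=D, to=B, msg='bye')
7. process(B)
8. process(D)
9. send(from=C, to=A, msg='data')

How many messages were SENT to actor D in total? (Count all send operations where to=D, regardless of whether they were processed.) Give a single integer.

Answer: 2

Derivation:
After 1 (send(from=C, to=D, msg='req')): A:[] B:[] C:[] D:[req]
After 2 (send(from=C, to=A, msg='ping')): A:[ping] B:[] C:[] D:[req]
After 3 (process(C)): A:[ping] B:[] C:[] D:[req]
After 4 (send(from=A, to=D, msg='pong')): A:[ping] B:[] C:[] D:[req,pong]
After 5 (send(from=C, to=B, msg='ack')): A:[ping] B:[ack] C:[] D:[req,pong]
After 6 (send(from=D, to=B, msg='bye')): A:[ping] B:[ack,bye] C:[] D:[req,pong]
After 7 (process(B)): A:[ping] B:[bye] C:[] D:[req,pong]
After 8 (process(D)): A:[ping] B:[bye] C:[] D:[pong]
After 9 (send(from=C, to=A, msg='data')): A:[ping,data] B:[bye] C:[] D:[pong]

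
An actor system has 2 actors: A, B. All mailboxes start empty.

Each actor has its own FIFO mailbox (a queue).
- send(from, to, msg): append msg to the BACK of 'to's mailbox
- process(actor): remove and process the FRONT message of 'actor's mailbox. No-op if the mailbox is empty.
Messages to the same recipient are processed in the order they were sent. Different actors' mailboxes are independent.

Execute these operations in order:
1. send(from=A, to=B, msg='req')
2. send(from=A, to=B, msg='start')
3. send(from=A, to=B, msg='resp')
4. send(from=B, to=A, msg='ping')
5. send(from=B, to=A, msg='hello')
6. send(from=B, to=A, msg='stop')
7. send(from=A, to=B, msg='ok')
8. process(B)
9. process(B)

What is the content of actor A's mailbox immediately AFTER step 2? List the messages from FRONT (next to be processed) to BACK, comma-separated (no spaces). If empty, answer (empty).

After 1 (send(from=A, to=B, msg='req')): A:[] B:[req]
After 2 (send(from=A, to=B, msg='start')): A:[] B:[req,start]

(empty)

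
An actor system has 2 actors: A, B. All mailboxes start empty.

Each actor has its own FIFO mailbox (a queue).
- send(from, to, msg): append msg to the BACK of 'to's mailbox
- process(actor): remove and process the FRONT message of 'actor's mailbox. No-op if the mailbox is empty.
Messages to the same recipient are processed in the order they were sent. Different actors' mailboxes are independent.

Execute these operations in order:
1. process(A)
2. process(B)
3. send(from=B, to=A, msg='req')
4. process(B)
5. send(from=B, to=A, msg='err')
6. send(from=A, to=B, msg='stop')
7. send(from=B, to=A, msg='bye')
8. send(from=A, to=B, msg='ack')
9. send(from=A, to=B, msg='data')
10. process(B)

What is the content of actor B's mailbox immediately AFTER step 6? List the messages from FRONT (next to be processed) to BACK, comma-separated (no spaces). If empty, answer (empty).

After 1 (process(A)): A:[] B:[]
After 2 (process(B)): A:[] B:[]
After 3 (send(from=B, to=A, msg='req')): A:[req] B:[]
After 4 (process(B)): A:[req] B:[]
After 5 (send(from=B, to=A, msg='err')): A:[req,err] B:[]
After 6 (send(from=A, to=B, msg='stop')): A:[req,err] B:[stop]

stop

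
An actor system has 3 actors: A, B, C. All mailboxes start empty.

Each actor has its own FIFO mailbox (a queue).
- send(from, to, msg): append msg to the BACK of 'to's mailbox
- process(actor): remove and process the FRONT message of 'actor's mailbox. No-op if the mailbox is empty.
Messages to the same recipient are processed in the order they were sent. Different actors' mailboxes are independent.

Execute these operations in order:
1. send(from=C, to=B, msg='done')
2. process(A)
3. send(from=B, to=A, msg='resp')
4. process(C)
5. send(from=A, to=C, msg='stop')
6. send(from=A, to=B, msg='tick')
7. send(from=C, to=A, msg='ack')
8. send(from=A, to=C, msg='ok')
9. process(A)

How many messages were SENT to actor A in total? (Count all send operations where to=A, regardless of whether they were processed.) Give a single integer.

After 1 (send(from=C, to=B, msg='done')): A:[] B:[done] C:[]
After 2 (process(A)): A:[] B:[done] C:[]
After 3 (send(from=B, to=A, msg='resp')): A:[resp] B:[done] C:[]
After 4 (process(C)): A:[resp] B:[done] C:[]
After 5 (send(from=A, to=C, msg='stop')): A:[resp] B:[done] C:[stop]
After 6 (send(from=A, to=B, msg='tick')): A:[resp] B:[done,tick] C:[stop]
After 7 (send(from=C, to=A, msg='ack')): A:[resp,ack] B:[done,tick] C:[stop]
After 8 (send(from=A, to=C, msg='ok')): A:[resp,ack] B:[done,tick] C:[stop,ok]
After 9 (process(A)): A:[ack] B:[done,tick] C:[stop,ok]

Answer: 2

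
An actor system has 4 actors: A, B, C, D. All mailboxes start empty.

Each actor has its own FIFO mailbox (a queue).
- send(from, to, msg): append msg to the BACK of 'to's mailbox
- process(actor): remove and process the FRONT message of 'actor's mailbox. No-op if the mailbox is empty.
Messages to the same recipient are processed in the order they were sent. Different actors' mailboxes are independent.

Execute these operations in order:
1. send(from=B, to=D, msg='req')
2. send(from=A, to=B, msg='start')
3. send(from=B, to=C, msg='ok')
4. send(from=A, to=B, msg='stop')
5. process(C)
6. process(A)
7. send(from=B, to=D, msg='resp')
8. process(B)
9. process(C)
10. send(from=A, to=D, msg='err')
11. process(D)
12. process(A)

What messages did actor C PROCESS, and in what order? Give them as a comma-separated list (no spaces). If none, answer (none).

After 1 (send(from=B, to=D, msg='req')): A:[] B:[] C:[] D:[req]
After 2 (send(from=A, to=B, msg='start')): A:[] B:[start] C:[] D:[req]
After 3 (send(from=B, to=C, msg='ok')): A:[] B:[start] C:[ok] D:[req]
After 4 (send(from=A, to=B, msg='stop')): A:[] B:[start,stop] C:[ok] D:[req]
After 5 (process(C)): A:[] B:[start,stop] C:[] D:[req]
After 6 (process(A)): A:[] B:[start,stop] C:[] D:[req]
After 7 (send(from=B, to=D, msg='resp')): A:[] B:[start,stop] C:[] D:[req,resp]
After 8 (process(B)): A:[] B:[stop] C:[] D:[req,resp]
After 9 (process(C)): A:[] B:[stop] C:[] D:[req,resp]
After 10 (send(from=A, to=D, msg='err')): A:[] B:[stop] C:[] D:[req,resp,err]
After 11 (process(D)): A:[] B:[stop] C:[] D:[resp,err]
After 12 (process(A)): A:[] B:[stop] C:[] D:[resp,err]

Answer: ok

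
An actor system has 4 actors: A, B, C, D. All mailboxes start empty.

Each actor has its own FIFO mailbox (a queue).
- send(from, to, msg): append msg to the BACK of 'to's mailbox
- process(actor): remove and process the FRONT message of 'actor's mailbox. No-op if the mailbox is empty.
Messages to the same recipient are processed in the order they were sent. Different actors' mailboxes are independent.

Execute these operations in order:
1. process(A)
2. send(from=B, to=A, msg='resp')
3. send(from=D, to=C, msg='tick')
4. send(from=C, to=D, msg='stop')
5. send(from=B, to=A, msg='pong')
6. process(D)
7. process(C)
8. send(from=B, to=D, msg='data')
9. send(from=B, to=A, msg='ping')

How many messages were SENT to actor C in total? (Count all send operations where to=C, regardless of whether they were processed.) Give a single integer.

Answer: 1

Derivation:
After 1 (process(A)): A:[] B:[] C:[] D:[]
After 2 (send(from=B, to=A, msg='resp')): A:[resp] B:[] C:[] D:[]
After 3 (send(from=D, to=C, msg='tick')): A:[resp] B:[] C:[tick] D:[]
After 4 (send(from=C, to=D, msg='stop')): A:[resp] B:[] C:[tick] D:[stop]
After 5 (send(from=B, to=A, msg='pong')): A:[resp,pong] B:[] C:[tick] D:[stop]
After 6 (process(D)): A:[resp,pong] B:[] C:[tick] D:[]
After 7 (process(C)): A:[resp,pong] B:[] C:[] D:[]
After 8 (send(from=B, to=D, msg='data')): A:[resp,pong] B:[] C:[] D:[data]
After 9 (send(from=B, to=A, msg='ping')): A:[resp,pong,ping] B:[] C:[] D:[data]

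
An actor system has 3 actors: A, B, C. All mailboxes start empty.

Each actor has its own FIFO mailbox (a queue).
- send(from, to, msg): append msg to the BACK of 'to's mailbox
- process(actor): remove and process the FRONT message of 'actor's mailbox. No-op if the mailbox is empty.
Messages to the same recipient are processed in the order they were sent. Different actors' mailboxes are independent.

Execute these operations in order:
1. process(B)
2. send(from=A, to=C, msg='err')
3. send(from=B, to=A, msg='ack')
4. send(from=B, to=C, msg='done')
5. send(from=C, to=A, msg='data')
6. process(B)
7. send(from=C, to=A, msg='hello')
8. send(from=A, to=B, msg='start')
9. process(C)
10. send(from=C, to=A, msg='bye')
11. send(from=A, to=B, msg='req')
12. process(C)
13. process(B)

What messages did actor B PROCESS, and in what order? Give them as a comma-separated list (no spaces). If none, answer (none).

After 1 (process(B)): A:[] B:[] C:[]
After 2 (send(from=A, to=C, msg='err')): A:[] B:[] C:[err]
After 3 (send(from=B, to=A, msg='ack')): A:[ack] B:[] C:[err]
After 4 (send(from=B, to=C, msg='done')): A:[ack] B:[] C:[err,done]
After 5 (send(from=C, to=A, msg='data')): A:[ack,data] B:[] C:[err,done]
After 6 (process(B)): A:[ack,data] B:[] C:[err,done]
After 7 (send(from=C, to=A, msg='hello')): A:[ack,data,hello] B:[] C:[err,done]
After 8 (send(from=A, to=B, msg='start')): A:[ack,data,hello] B:[start] C:[err,done]
After 9 (process(C)): A:[ack,data,hello] B:[start] C:[done]
After 10 (send(from=C, to=A, msg='bye')): A:[ack,data,hello,bye] B:[start] C:[done]
After 11 (send(from=A, to=B, msg='req')): A:[ack,data,hello,bye] B:[start,req] C:[done]
After 12 (process(C)): A:[ack,data,hello,bye] B:[start,req] C:[]
After 13 (process(B)): A:[ack,data,hello,bye] B:[req] C:[]

Answer: start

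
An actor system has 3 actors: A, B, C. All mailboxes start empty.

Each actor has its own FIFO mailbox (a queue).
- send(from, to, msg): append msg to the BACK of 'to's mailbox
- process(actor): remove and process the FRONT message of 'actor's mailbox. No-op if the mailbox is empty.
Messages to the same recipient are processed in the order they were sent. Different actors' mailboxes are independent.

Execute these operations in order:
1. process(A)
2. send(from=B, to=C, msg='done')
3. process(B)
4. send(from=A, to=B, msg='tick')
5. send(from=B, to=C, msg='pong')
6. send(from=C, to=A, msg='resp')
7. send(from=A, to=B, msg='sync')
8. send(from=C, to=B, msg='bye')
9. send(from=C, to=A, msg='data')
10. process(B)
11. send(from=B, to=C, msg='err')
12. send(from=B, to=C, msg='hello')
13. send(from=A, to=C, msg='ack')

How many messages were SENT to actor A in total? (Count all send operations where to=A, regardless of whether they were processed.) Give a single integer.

After 1 (process(A)): A:[] B:[] C:[]
After 2 (send(from=B, to=C, msg='done')): A:[] B:[] C:[done]
After 3 (process(B)): A:[] B:[] C:[done]
After 4 (send(from=A, to=B, msg='tick')): A:[] B:[tick] C:[done]
After 5 (send(from=B, to=C, msg='pong')): A:[] B:[tick] C:[done,pong]
After 6 (send(from=C, to=A, msg='resp')): A:[resp] B:[tick] C:[done,pong]
After 7 (send(from=A, to=B, msg='sync')): A:[resp] B:[tick,sync] C:[done,pong]
After 8 (send(from=C, to=B, msg='bye')): A:[resp] B:[tick,sync,bye] C:[done,pong]
After 9 (send(from=C, to=A, msg='data')): A:[resp,data] B:[tick,sync,bye] C:[done,pong]
After 10 (process(B)): A:[resp,data] B:[sync,bye] C:[done,pong]
After 11 (send(from=B, to=C, msg='err')): A:[resp,data] B:[sync,bye] C:[done,pong,err]
After 12 (send(from=B, to=C, msg='hello')): A:[resp,data] B:[sync,bye] C:[done,pong,err,hello]
After 13 (send(from=A, to=C, msg='ack')): A:[resp,data] B:[sync,bye] C:[done,pong,err,hello,ack]

Answer: 2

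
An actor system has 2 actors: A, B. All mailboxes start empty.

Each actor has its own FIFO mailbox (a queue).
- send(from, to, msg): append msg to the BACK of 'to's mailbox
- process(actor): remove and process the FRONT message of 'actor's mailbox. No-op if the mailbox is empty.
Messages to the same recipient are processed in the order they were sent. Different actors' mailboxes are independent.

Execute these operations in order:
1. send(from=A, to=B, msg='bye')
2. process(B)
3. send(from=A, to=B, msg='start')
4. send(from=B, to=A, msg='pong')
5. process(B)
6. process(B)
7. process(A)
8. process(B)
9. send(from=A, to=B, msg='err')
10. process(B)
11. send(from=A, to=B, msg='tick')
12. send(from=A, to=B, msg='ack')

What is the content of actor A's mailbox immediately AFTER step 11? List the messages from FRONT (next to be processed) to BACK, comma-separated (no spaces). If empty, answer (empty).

After 1 (send(from=A, to=B, msg='bye')): A:[] B:[bye]
After 2 (process(B)): A:[] B:[]
After 3 (send(from=A, to=B, msg='start')): A:[] B:[start]
After 4 (send(from=B, to=A, msg='pong')): A:[pong] B:[start]
After 5 (process(B)): A:[pong] B:[]
After 6 (process(B)): A:[pong] B:[]
After 7 (process(A)): A:[] B:[]
After 8 (process(B)): A:[] B:[]
After 9 (send(from=A, to=B, msg='err')): A:[] B:[err]
After 10 (process(B)): A:[] B:[]
After 11 (send(from=A, to=B, msg='tick')): A:[] B:[tick]

(empty)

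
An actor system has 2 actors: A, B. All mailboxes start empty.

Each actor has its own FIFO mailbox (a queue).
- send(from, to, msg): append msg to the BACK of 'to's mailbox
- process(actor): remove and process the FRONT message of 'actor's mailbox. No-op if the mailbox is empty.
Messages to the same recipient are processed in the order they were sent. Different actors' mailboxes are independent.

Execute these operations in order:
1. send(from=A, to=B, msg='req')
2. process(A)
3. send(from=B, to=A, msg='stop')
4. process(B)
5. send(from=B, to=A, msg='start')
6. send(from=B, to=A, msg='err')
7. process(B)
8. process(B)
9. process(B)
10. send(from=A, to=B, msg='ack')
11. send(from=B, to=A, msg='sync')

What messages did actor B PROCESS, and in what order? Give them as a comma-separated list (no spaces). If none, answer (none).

Answer: req

Derivation:
After 1 (send(from=A, to=B, msg='req')): A:[] B:[req]
After 2 (process(A)): A:[] B:[req]
After 3 (send(from=B, to=A, msg='stop')): A:[stop] B:[req]
After 4 (process(B)): A:[stop] B:[]
After 5 (send(from=B, to=A, msg='start')): A:[stop,start] B:[]
After 6 (send(from=B, to=A, msg='err')): A:[stop,start,err] B:[]
After 7 (process(B)): A:[stop,start,err] B:[]
After 8 (process(B)): A:[stop,start,err] B:[]
After 9 (process(B)): A:[stop,start,err] B:[]
After 10 (send(from=A, to=B, msg='ack')): A:[stop,start,err] B:[ack]
After 11 (send(from=B, to=A, msg='sync')): A:[stop,start,err,sync] B:[ack]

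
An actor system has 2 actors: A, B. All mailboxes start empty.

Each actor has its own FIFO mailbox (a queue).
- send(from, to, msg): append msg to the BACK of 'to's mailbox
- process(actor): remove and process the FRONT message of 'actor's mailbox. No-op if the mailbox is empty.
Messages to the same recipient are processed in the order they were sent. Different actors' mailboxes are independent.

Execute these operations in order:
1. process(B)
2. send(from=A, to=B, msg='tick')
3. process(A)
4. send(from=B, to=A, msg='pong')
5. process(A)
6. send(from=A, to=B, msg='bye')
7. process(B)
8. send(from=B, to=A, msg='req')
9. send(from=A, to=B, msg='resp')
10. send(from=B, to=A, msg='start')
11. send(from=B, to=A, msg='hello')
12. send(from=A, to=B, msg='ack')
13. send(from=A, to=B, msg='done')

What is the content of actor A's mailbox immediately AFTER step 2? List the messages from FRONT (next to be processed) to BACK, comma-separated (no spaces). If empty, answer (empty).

After 1 (process(B)): A:[] B:[]
After 2 (send(from=A, to=B, msg='tick')): A:[] B:[tick]

(empty)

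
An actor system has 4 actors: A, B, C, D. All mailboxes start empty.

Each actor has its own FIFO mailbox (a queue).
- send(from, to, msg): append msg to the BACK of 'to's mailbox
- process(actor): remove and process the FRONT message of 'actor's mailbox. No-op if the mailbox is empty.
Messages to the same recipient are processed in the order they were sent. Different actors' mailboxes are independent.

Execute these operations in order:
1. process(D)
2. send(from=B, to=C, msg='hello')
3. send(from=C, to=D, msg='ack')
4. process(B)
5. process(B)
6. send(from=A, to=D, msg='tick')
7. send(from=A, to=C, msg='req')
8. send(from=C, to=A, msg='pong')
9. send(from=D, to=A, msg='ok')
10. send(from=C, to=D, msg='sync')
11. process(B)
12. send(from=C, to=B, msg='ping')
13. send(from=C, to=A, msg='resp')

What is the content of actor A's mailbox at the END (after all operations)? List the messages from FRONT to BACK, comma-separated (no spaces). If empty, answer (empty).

Answer: pong,ok,resp

Derivation:
After 1 (process(D)): A:[] B:[] C:[] D:[]
After 2 (send(from=B, to=C, msg='hello')): A:[] B:[] C:[hello] D:[]
After 3 (send(from=C, to=D, msg='ack')): A:[] B:[] C:[hello] D:[ack]
After 4 (process(B)): A:[] B:[] C:[hello] D:[ack]
After 5 (process(B)): A:[] B:[] C:[hello] D:[ack]
After 6 (send(from=A, to=D, msg='tick')): A:[] B:[] C:[hello] D:[ack,tick]
After 7 (send(from=A, to=C, msg='req')): A:[] B:[] C:[hello,req] D:[ack,tick]
After 8 (send(from=C, to=A, msg='pong')): A:[pong] B:[] C:[hello,req] D:[ack,tick]
After 9 (send(from=D, to=A, msg='ok')): A:[pong,ok] B:[] C:[hello,req] D:[ack,tick]
After 10 (send(from=C, to=D, msg='sync')): A:[pong,ok] B:[] C:[hello,req] D:[ack,tick,sync]
After 11 (process(B)): A:[pong,ok] B:[] C:[hello,req] D:[ack,tick,sync]
After 12 (send(from=C, to=B, msg='ping')): A:[pong,ok] B:[ping] C:[hello,req] D:[ack,tick,sync]
After 13 (send(from=C, to=A, msg='resp')): A:[pong,ok,resp] B:[ping] C:[hello,req] D:[ack,tick,sync]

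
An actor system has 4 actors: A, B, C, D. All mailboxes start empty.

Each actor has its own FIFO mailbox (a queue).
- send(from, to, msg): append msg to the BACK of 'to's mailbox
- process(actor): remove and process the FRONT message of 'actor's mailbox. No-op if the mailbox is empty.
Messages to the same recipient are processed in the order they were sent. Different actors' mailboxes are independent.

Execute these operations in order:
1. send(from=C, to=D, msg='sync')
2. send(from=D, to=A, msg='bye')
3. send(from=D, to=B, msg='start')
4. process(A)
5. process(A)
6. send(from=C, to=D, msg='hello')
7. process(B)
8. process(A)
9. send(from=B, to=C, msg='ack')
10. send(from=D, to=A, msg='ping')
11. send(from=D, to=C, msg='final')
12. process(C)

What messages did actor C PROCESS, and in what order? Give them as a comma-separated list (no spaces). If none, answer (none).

After 1 (send(from=C, to=D, msg='sync')): A:[] B:[] C:[] D:[sync]
After 2 (send(from=D, to=A, msg='bye')): A:[bye] B:[] C:[] D:[sync]
After 3 (send(from=D, to=B, msg='start')): A:[bye] B:[start] C:[] D:[sync]
After 4 (process(A)): A:[] B:[start] C:[] D:[sync]
After 5 (process(A)): A:[] B:[start] C:[] D:[sync]
After 6 (send(from=C, to=D, msg='hello')): A:[] B:[start] C:[] D:[sync,hello]
After 7 (process(B)): A:[] B:[] C:[] D:[sync,hello]
After 8 (process(A)): A:[] B:[] C:[] D:[sync,hello]
After 9 (send(from=B, to=C, msg='ack')): A:[] B:[] C:[ack] D:[sync,hello]
After 10 (send(from=D, to=A, msg='ping')): A:[ping] B:[] C:[ack] D:[sync,hello]
After 11 (send(from=D, to=C, msg='final')): A:[ping] B:[] C:[ack,final] D:[sync,hello]
After 12 (process(C)): A:[ping] B:[] C:[final] D:[sync,hello]

Answer: ack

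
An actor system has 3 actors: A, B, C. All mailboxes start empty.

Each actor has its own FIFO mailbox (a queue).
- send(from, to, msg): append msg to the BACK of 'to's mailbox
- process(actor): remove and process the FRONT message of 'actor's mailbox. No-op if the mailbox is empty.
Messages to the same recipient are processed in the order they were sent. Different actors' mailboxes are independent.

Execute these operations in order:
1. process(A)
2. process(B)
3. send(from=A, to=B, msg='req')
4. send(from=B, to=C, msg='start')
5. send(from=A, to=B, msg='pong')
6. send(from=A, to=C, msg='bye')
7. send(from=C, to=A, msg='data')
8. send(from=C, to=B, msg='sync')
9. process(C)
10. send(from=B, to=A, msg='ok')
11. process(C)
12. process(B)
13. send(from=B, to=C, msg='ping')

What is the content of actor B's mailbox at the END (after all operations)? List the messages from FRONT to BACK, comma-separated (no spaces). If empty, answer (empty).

Answer: pong,sync

Derivation:
After 1 (process(A)): A:[] B:[] C:[]
After 2 (process(B)): A:[] B:[] C:[]
After 3 (send(from=A, to=B, msg='req')): A:[] B:[req] C:[]
After 4 (send(from=B, to=C, msg='start')): A:[] B:[req] C:[start]
After 5 (send(from=A, to=B, msg='pong')): A:[] B:[req,pong] C:[start]
After 6 (send(from=A, to=C, msg='bye')): A:[] B:[req,pong] C:[start,bye]
After 7 (send(from=C, to=A, msg='data')): A:[data] B:[req,pong] C:[start,bye]
After 8 (send(from=C, to=B, msg='sync')): A:[data] B:[req,pong,sync] C:[start,bye]
After 9 (process(C)): A:[data] B:[req,pong,sync] C:[bye]
After 10 (send(from=B, to=A, msg='ok')): A:[data,ok] B:[req,pong,sync] C:[bye]
After 11 (process(C)): A:[data,ok] B:[req,pong,sync] C:[]
After 12 (process(B)): A:[data,ok] B:[pong,sync] C:[]
After 13 (send(from=B, to=C, msg='ping')): A:[data,ok] B:[pong,sync] C:[ping]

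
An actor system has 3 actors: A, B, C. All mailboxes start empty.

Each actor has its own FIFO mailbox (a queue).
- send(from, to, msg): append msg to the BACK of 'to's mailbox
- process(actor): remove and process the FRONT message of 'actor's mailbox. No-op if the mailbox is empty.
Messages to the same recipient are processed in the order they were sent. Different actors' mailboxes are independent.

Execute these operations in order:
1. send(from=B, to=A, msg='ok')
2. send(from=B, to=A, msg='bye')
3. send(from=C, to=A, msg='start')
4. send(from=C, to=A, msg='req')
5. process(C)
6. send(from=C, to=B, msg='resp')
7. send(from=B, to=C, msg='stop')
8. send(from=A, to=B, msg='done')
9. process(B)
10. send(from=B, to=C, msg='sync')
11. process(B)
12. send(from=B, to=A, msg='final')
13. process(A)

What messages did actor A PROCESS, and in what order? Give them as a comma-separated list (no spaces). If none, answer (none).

After 1 (send(from=B, to=A, msg='ok')): A:[ok] B:[] C:[]
After 2 (send(from=B, to=A, msg='bye')): A:[ok,bye] B:[] C:[]
After 3 (send(from=C, to=A, msg='start')): A:[ok,bye,start] B:[] C:[]
After 4 (send(from=C, to=A, msg='req')): A:[ok,bye,start,req] B:[] C:[]
After 5 (process(C)): A:[ok,bye,start,req] B:[] C:[]
After 6 (send(from=C, to=B, msg='resp')): A:[ok,bye,start,req] B:[resp] C:[]
After 7 (send(from=B, to=C, msg='stop')): A:[ok,bye,start,req] B:[resp] C:[stop]
After 8 (send(from=A, to=B, msg='done')): A:[ok,bye,start,req] B:[resp,done] C:[stop]
After 9 (process(B)): A:[ok,bye,start,req] B:[done] C:[stop]
After 10 (send(from=B, to=C, msg='sync')): A:[ok,bye,start,req] B:[done] C:[stop,sync]
After 11 (process(B)): A:[ok,bye,start,req] B:[] C:[stop,sync]
After 12 (send(from=B, to=A, msg='final')): A:[ok,bye,start,req,final] B:[] C:[stop,sync]
After 13 (process(A)): A:[bye,start,req,final] B:[] C:[stop,sync]

Answer: ok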